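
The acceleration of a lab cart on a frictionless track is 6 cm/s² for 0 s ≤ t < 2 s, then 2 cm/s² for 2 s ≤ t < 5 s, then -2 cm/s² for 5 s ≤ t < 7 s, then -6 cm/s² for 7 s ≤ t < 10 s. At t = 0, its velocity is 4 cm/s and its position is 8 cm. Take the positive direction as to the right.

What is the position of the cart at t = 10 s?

On each constant-a segment, Δv = aΔt and Δx = v₀Δt + ½aΔt²; chain segment to segment.
0–2 s: v starts 4 cm/s; Δx = 4·2 + ½·6·2² = 20 cm; v ends 16 cm/s.
2–5 s: v starts 16 cm/s; Δx = 16·3 + ½·2·3² = 57 cm; v ends 22 cm/s.
5–7 s: v starts 22 cm/s; Δx = 22·2 + ½·-2·2² = 40 cm; v ends 18 cm/s.
7–10 s: v starts 18 cm/s; Δx = 18·3 + ½·-6·3² = 27 cm; v ends 0 cm/s.
x(10) = 8 + Σ Δx = 152 cm.

152 cm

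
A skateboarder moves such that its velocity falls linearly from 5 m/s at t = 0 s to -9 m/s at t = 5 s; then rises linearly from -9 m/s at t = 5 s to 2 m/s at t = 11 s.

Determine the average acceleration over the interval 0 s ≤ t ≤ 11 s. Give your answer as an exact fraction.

Average acceleration = Δv/Δt = (2 − 5)/(11 − 0) = -3/11 m/s².

-3/11 m/s²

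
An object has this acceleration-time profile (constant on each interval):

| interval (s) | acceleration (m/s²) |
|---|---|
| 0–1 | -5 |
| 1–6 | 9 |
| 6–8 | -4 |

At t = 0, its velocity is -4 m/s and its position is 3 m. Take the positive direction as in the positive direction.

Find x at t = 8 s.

128 m

On each constant-a segment, Δv = aΔt and Δx = v₀Δt + ½aΔt²; chain segment to segment.
0–1 s: v starts -4 m/s; Δx = -4·1 + ½·-5·1² = -6.5 m; v ends -9 m/s.
1–6 s: v starts -9 m/s; Δx = -9·5 + ½·9·5² = 67.5 m; v ends 36 m/s.
6–8 s: v starts 36 m/s; Δx = 36·2 + ½·-4·2² = 64 m; v ends 28 m/s.
x(8) = 3 + Σ Δx = 128 m.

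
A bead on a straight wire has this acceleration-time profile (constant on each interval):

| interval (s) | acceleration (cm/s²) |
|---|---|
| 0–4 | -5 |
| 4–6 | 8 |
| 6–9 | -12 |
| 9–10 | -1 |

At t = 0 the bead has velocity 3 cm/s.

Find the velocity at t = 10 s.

Δv equals the area under the a-t graph; then v = v₀ + Δv.
0–4 s: -5 × 4 = -20 cm/s
4–6 s: 8 × 2 = 16 cm/s
6–9 s: -12 × 3 = -36 cm/s
9–10 s: -1 × 1 = -1 cm/s
Δv = -41 cm/s, so v(10) = 3 + (-41) = -38 cm/s.

-38 cm/s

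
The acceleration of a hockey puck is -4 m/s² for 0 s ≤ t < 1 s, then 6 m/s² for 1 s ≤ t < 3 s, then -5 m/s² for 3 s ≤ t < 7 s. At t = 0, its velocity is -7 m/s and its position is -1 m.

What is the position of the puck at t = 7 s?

-56 m

On each constant-a segment, Δv = aΔt and Δx = v₀Δt + ½aΔt²; chain segment to segment.
0–1 s: v starts -7 m/s; Δx = -7·1 + ½·-4·1² = -9 m; v ends -11 m/s.
1–3 s: v starts -11 m/s; Δx = -11·2 + ½·6·2² = -10 m; v ends 1 m/s.
3–7 s: v starts 1 m/s; Δx = 1·4 + ½·-5·4² = -36 m; v ends -19 m/s.
x(7) = -1 + Σ Δx = -56 m.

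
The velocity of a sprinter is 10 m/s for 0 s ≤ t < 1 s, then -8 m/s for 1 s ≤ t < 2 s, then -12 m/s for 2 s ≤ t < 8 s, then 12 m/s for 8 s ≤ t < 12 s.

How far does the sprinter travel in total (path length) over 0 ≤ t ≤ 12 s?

138 m

Total distance travelled is ∫|v| dt — sum the magnitudes of each area piece.
0–1 s: |10| × 1 = 10 m
1–2 s: |-8| × 1 = 8 m
2–8 s: |-12| × 6 = 72 m
8–12 s: |12| × 4 = 48 m
Total distance = 138 m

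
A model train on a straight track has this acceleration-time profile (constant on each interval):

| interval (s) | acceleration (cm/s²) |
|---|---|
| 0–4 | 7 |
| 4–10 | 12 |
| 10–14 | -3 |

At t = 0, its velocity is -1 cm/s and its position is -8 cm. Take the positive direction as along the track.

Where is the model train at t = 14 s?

On each constant-a segment, Δv = aΔt and Δx = v₀Δt + ½aΔt²; chain segment to segment.
0–4 s: v starts -1 cm/s; Δx = -1·4 + ½·7·4² = 52 cm; v ends 27 cm/s.
4–10 s: v starts 27 cm/s; Δx = 27·6 + ½·12·6² = 378 cm; v ends 99 cm/s.
10–14 s: v starts 99 cm/s; Δx = 99·4 + ½·-3·4² = 372 cm; v ends 87 cm/s.
x(14) = -8 + Σ Δx = 794 cm.

794 cm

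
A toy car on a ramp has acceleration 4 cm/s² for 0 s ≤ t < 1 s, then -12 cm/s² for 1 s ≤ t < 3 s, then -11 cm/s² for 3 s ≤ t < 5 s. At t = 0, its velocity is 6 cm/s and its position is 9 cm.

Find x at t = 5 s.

On each constant-a segment, Δv = aΔt and Δx = v₀Δt + ½aΔt²; chain segment to segment.
0–1 s: v starts 6 cm/s; Δx = 6·1 + ½·4·1² = 8 cm; v ends 10 cm/s.
1–3 s: v starts 10 cm/s; Δx = 10·2 + ½·-12·2² = -4 cm; v ends -14 cm/s.
3–5 s: v starts -14 cm/s; Δx = -14·2 + ½·-11·2² = -50 cm; v ends -36 cm/s.
x(5) = 9 + Σ Δx = -37 cm.

-37 cm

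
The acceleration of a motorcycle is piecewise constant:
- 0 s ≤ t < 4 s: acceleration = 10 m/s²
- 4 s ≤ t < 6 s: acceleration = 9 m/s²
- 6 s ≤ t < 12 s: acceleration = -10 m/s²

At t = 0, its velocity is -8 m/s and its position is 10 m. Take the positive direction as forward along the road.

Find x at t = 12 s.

On each constant-a segment, Δv = aΔt and Δx = v₀Δt + ½aΔt²; chain segment to segment.
0–4 s: v starts -8 m/s; Δx = -8·4 + ½·10·4² = 48 m; v ends 32 m/s.
4–6 s: v starts 32 m/s; Δx = 32·2 + ½·9·2² = 82 m; v ends 50 m/s.
6–12 s: v starts 50 m/s; Δx = 50·6 + ½·-10·6² = 120 m; v ends -10 m/s.
x(12) = 10 + Σ Δx = 260 m.

260 m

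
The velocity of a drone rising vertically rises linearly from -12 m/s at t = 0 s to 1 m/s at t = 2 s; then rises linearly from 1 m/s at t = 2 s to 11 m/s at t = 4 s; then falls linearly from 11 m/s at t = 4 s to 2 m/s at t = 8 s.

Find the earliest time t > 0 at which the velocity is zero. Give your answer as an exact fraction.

t = 24/13 s

v changes sign on 0–2 s (from -12 to 1); the graph is linear there, so v = 0 at t = 0 + (12)·(2 − 0)/(1 − -12) = 24/13 s.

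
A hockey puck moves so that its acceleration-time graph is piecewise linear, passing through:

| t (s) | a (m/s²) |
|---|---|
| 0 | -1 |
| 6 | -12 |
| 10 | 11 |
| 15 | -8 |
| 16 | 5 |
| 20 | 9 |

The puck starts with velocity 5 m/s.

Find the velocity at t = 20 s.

Δv equals the area under the a-t graph; then v = v₀ + Δv.
0–6 s: ½(-1 + -12)(6) = -39 m/s
6–10 s: ½(-12 + 11)(4) = -2 m/s
10–15 s: ½(11 + -8)(5) = 7.5 m/s
15–16 s: ½(-8 + 5)(1) = -1.5 m/s
16–20 s: ½(5 + 9)(4) = 28 m/s
Δv = -7 m/s, so v(20) = 5 + (-7) = -2 m/s.

-2 m/s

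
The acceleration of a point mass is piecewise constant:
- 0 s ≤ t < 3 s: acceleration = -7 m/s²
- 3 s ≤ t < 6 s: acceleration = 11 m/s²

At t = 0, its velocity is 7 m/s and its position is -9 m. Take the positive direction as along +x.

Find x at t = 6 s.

On each constant-a segment, Δv = aΔt and Δx = v₀Δt + ½aΔt²; chain segment to segment.
0–3 s: v starts 7 m/s; Δx = 7·3 + ½·-7·3² = -10.5 m; v ends -14 m/s.
3–6 s: v starts -14 m/s; Δx = -14·3 + ½·11·3² = 7.5 m; v ends 19 m/s.
x(6) = -9 + Σ Δx = -12 m.

-12 m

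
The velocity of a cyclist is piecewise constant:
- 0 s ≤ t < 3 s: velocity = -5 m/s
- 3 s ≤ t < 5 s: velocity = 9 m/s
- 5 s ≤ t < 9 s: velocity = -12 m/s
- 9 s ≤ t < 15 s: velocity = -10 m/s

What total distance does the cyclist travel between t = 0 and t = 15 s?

141 m

Total distance travelled is ∫|v| dt — sum the magnitudes of each area piece.
0–3 s: |-5| × 3 = 15 m
3–5 s: |9| × 2 = 18 m
5–9 s: |-12| × 4 = 48 m
9–15 s: |-10| × 6 = 60 m
Total distance = 141 m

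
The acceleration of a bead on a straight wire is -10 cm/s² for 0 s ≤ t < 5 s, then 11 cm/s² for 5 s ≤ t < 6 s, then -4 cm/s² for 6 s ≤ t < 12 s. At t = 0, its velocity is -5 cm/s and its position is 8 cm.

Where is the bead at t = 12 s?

On each constant-a segment, Δv = aΔt and Δx = v₀Δt + ½aΔt²; chain segment to segment.
0–5 s: v starts -5 cm/s; Δx = -5·5 + ½·-10·5² = -150 cm; v ends -55 cm/s.
5–6 s: v starts -55 cm/s; Δx = -55·1 + ½·11·1² = -49.5 cm; v ends -44 cm/s.
6–12 s: v starts -44 cm/s; Δx = -44·6 + ½·-4·6² = -336 cm; v ends -68 cm/s.
x(12) = 8 + Σ Δx = -527.5 cm.

-527.5 cm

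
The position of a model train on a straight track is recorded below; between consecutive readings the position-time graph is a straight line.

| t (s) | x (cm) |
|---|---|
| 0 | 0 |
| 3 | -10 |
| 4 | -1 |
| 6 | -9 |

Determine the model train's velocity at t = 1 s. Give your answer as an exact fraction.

Velocity is the slope of the x-t graph on 0–3 s: (-10 − 0)/(3 − 0) = -10/3 cm/s.

-10/3 cm/s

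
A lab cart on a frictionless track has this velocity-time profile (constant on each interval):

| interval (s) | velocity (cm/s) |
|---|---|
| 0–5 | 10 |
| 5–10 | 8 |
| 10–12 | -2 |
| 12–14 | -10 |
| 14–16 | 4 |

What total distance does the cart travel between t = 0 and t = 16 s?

122 cm

Distance (not displacement) is the total path length: add the absolute areas under v-t.
0–5 s: |10| × 5 = 50 cm
5–10 s: |8| × 5 = 40 cm
10–12 s: |-2| × 2 = 4 cm
12–14 s: |-10| × 2 = 20 cm
14–16 s: |4| × 2 = 8 cm
Total distance = 122 cm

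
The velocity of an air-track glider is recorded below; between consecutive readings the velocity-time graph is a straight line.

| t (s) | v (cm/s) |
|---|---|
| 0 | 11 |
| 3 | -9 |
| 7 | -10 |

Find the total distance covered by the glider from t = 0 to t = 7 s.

Distance (not displacement) is the total path length: add the absolute areas under v-t.
0–3 s: v = 0 at t = 1.65 s; triangle areas 9.075 + 6.075 = 15.15 cm
3–7 s: |½(-9 + -10)(4)| = 38 cm
Total distance = 53.15 cm

53.15 cm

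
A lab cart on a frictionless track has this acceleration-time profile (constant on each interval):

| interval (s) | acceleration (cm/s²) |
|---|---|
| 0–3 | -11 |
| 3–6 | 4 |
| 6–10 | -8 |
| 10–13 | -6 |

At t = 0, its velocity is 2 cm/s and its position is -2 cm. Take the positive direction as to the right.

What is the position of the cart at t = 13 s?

On each constant-a segment, Δv = aΔt and Δx = v₀Δt + ½aΔt²; chain segment to segment.
0–3 s: v starts 2 cm/s; Δx = 2·3 + ½·-11·3² = -43.5 cm; v ends -31 cm/s.
3–6 s: v starts -31 cm/s; Δx = -31·3 + ½·4·3² = -75 cm; v ends -19 cm/s.
6–10 s: v starts -19 cm/s; Δx = -19·4 + ½·-8·4² = -140 cm; v ends -51 cm/s.
10–13 s: v starts -51 cm/s; Δx = -51·3 + ½·-6·3² = -180 cm; v ends -69 cm/s.
x(13) = -2 + Σ Δx = -440.5 cm.

-440.5 cm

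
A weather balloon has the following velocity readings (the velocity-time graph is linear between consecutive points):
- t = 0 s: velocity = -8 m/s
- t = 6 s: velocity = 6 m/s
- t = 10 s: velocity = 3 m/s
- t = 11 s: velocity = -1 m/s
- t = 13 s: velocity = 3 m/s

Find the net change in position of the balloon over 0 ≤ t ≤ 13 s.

15 m

Displacement is the signed area under the v-t curve.
0–6 s: ½(-8 + 6)(6) = -6 m
6–10 s: ½(6 + 3)(4) = 18 m
10–11 s: ½(3 + -1)(1) = 1 m
11–13 s: ½(-1 + 3)(2) = 2 m
Net displacement = 15 m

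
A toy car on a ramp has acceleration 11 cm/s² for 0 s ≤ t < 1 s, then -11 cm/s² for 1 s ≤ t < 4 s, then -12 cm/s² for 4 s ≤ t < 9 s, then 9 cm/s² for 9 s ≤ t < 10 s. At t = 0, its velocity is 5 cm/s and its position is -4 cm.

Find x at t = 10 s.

On each constant-a segment, Δv = aΔt and Δx = v₀Δt + ½aΔt²; chain segment to segment.
0–1 s: v starts 5 cm/s; Δx = 5·1 + ½·11·1² = 10.5 cm; v ends 16 cm/s.
1–4 s: v starts 16 cm/s; Δx = 16·3 + ½·-11·3² = -1.5 cm; v ends -17 cm/s.
4–9 s: v starts -17 cm/s; Δx = -17·5 + ½·-12·5² = -235 cm; v ends -77 cm/s.
9–10 s: v starts -77 cm/s; Δx = -77·1 + ½·9·1² = -72.5 cm; v ends -68 cm/s.
x(10) = -4 + Σ Δx = -302.5 cm.

-302.5 cm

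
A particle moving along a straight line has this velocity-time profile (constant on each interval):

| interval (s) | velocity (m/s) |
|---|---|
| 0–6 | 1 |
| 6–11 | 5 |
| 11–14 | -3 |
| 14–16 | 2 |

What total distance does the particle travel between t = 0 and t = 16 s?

Total distance travelled is ∫|v| dt — sum the magnitudes of each area piece.
0–6 s: |1| × 6 = 6 m
6–11 s: |5| × 5 = 25 m
11–14 s: |-3| × 3 = 9 m
14–16 s: |2| × 2 = 4 m
Total distance = 44 m

44 m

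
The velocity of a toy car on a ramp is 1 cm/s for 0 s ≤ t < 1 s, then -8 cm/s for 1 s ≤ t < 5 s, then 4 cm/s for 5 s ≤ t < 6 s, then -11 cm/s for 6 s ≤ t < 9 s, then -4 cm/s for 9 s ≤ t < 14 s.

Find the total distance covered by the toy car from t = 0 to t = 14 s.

Distance (not displacement) is the total path length: add the absolute areas under v-t.
0–1 s: |1| × 1 = 1 cm
1–5 s: |-8| × 4 = 32 cm
5–6 s: |4| × 1 = 4 cm
6–9 s: |-11| × 3 = 33 cm
9–14 s: |-4| × 5 = 20 cm
Total distance = 90 cm

90 cm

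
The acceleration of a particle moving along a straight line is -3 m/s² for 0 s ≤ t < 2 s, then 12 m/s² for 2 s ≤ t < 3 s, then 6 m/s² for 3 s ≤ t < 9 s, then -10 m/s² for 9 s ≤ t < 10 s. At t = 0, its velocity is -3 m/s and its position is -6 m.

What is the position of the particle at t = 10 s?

On each constant-a segment, Δv = aΔt and Δx = v₀Δt + ½aΔt²; chain segment to segment.
0–2 s: v starts -3 m/s; Δx = -3·2 + ½·-3·2² = -12 m; v ends -9 m/s.
2–3 s: v starts -9 m/s; Δx = -9·1 + ½·12·1² = -3 m; v ends 3 m/s.
3–9 s: v starts 3 m/s; Δx = 3·6 + ½·6·6² = 126 m; v ends 39 m/s.
9–10 s: v starts 39 m/s; Δx = 39·1 + ½·-10·1² = 34 m; v ends 29 m/s.
x(10) = -6 + Σ Δx = 139 m.

139 m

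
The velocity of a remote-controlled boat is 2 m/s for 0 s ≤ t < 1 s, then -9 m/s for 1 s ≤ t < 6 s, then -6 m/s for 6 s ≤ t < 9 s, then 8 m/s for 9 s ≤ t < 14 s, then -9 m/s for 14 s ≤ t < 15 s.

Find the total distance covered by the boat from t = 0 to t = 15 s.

Total distance travelled is ∫|v| dt — sum the magnitudes of each area piece.
0–1 s: |2| × 1 = 2 m
1–6 s: |-9| × 5 = 45 m
6–9 s: |-6| × 3 = 18 m
9–14 s: |8| × 5 = 40 m
14–15 s: |-9| × 1 = 9 m
Total distance = 114 m

114 m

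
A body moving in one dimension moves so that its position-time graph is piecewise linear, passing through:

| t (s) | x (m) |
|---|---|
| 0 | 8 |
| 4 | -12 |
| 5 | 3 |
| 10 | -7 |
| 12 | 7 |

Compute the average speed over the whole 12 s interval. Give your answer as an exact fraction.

Average speed = (total path length)/(elapsed time); on a piecewise-linear x-t graph the path length is Σ|Δx|.
0–4 s: |Δx| = |-12 − 8| = 20 m
4–5 s: |Δx| = |3 − -12| = 15 m
5–10 s: |Δx| = |-7 − 3| = 10 m
10–12 s: |Δx| = |7 − -7| = 14 m
Total path = 59 m; average speed = 59/12 = 59/12 m/s.

59/12 m/s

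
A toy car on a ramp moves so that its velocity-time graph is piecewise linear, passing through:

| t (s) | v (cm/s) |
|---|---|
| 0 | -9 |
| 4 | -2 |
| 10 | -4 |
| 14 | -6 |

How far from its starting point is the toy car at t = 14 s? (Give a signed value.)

-60 cm

Net displacement equals the area under the velocity-time graph (areas below the axis count negative).
0–4 s: ½(-9 + -2)(4) = -22 cm
4–10 s: ½(-2 + -4)(6) = -18 cm
10–14 s: ½(-4 + -6)(4) = -20 cm
Net displacement = -60 cm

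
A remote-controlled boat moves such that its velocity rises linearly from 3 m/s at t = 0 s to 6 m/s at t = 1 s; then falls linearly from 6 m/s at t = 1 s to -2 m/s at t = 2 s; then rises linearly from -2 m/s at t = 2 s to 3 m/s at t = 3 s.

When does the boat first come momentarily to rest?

t = 1.75 s

v changes sign on 1–2 s (from 6 to -2); the graph is linear there, so v = 0 at t = 1 + (-6)·(2 − 1)/(-2 − 6) = 1.75 s.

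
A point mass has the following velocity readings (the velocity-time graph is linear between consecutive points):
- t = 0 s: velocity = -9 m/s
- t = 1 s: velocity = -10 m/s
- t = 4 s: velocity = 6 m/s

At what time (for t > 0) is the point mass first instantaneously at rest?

v changes sign on 1–4 s (from -10 to 6); the graph is linear there, so v = 0 at t = 1 + (10)·(4 − 1)/(6 − -10) = 2.875 s.

t = 2.875 s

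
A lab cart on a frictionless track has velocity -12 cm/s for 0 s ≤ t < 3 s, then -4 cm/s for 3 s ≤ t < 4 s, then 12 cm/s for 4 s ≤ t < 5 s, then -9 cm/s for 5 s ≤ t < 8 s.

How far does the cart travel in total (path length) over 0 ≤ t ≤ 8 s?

79 cm

Total distance travelled is ∫|v| dt — sum the magnitudes of each area piece.
0–3 s: |-12| × 3 = 36 cm
3–4 s: |-4| × 1 = 4 cm
4–5 s: |12| × 1 = 12 cm
5–8 s: |-9| × 3 = 27 cm
Total distance = 79 cm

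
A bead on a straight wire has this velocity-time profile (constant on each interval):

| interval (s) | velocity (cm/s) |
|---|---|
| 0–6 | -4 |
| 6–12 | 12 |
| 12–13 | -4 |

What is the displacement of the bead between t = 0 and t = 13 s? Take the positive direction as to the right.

Net displacement equals the area under the velocity-time graph (areas below the axis count negative).
0–6 s: -4 × 6 = -24 cm
6–12 s: 12 × 6 = 72 cm
12–13 s: -4 × 1 = -4 cm
Net displacement = 44 cm

44 cm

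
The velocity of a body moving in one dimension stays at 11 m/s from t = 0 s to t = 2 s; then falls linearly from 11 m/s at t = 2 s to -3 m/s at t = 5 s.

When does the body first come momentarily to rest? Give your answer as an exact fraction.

t = 61/14 s

v changes sign on 2–5 s (from 11 to -3); the graph is linear there, so v = 0 at t = 2 + (-11)·(5 − 2)/(-3 − 11) = 61/14 s.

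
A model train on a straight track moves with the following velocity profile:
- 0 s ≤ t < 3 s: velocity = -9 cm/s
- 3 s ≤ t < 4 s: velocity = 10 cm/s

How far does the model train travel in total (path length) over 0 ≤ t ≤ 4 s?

37 cm

Total distance travelled is ∫|v| dt — sum the magnitudes of each area piece.
0–3 s: |-9| × 3 = 27 cm
3–4 s: |10| × 1 = 10 cm
Total distance = 37 cm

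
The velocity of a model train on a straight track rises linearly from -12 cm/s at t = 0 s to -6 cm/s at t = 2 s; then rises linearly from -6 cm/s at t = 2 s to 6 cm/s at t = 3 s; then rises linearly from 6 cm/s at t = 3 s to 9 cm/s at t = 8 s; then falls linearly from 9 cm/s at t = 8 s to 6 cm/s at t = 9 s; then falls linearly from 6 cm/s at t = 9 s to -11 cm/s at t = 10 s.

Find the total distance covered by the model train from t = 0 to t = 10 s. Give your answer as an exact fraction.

2401/34 cm

Total distance travelled is ∫|v| dt — sum the magnitudes of each area piece.
0–2 s: |½(-12 + -6)(2)| = 18 cm
2–3 s: v = 0 at t = 2.5 s; triangle areas 1.5 + 1.5 = 3 cm
3–8 s: |½(6 + 9)(5)| = 37.5 cm
8–9 s: |½(9 + 6)(1)| = 7.5 cm
9–10 s: v = 0 at t = 159/17 s; triangle areas 18/17 + 121/34 = 157/34 cm
Total distance = 2401/34 cm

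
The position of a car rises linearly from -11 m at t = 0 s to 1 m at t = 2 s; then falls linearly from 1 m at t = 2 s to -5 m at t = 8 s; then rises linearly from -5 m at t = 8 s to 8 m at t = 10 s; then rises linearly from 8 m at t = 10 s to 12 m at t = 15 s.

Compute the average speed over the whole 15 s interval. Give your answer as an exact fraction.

Average speed = (total path length)/(elapsed time); on a piecewise-linear x-t graph the path length is Σ|Δx|.
0–2 s: |Δx| = |1 − -11| = 12 m
2–8 s: |Δx| = |-5 − 1| = 6 m
8–10 s: |Δx| = |8 − -5| = 13 m
10–15 s: |Δx| = |12 − 8| = 4 m
Total path = 35 m; average speed = 35/15 = 7/3 m/s.

7/3 m/s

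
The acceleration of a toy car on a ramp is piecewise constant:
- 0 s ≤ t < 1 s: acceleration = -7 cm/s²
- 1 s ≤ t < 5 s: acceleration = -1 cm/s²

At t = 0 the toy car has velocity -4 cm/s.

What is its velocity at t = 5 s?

Δv equals the area under the a-t graph; then v = v₀ + Δv.
0–1 s: -7 × 1 = -7 cm/s
1–5 s: -1 × 4 = -4 cm/s
Δv = -11 cm/s, so v(5) = -4 + (-11) = -15 cm/s.

-15 cm/s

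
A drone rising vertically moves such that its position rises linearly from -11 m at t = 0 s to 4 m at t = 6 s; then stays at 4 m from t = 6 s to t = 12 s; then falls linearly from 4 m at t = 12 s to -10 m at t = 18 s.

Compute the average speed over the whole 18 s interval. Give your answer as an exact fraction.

29/18 m/s

Average speed = (total path length)/(elapsed time); on a piecewise-linear x-t graph the path length is Σ|Δx|.
0–6 s: |Δx| = |4 − -11| = 15 m
6–12 s: |Δx| = |4 − 4| = 0 m
12–18 s: |Δx| = |-10 − 4| = 14 m
Total path = 29 m; average speed = 29/18 = 29/18 m/s.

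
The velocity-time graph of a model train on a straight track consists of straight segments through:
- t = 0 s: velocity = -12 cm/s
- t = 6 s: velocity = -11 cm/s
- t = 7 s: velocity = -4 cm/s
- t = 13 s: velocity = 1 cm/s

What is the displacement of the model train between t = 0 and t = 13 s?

-85.5 cm

Displacement is the signed area under the v-t curve.
0–6 s: ½(-12 + -11)(6) = -69 cm
6–7 s: ½(-11 + -4)(1) = -7.5 cm
7–13 s: ½(-4 + 1)(6) = -9 cm
Net displacement = -85.5 cm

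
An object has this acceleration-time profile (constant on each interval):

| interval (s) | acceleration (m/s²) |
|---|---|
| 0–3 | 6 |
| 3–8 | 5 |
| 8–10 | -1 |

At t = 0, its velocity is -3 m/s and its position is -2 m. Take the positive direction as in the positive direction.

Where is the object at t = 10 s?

On each constant-a segment, Δv = aΔt and Δx = v₀Δt + ½aΔt²; chain segment to segment.
0–3 s: v starts -3 m/s; Δx = -3·3 + ½·6·3² = 18 m; v ends 15 m/s.
3–8 s: v starts 15 m/s; Δx = 15·5 + ½·5·5² = 137.5 m; v ends 40 m/s.
8–10 s: v starts 40 m/s; Δx = 40·2 + ½·-1·2² = 78 m; v ends 38 m/s.
x(10) = -2 + Σ Δx = 231.5 m.

231.5 m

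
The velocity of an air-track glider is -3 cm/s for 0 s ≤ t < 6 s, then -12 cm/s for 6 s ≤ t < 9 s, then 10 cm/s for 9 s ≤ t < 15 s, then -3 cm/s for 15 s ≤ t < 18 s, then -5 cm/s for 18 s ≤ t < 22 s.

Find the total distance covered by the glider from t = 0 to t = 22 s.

143 cm

Total distance travelled is ∫|v| dt — sum the magnitudes of each area piece.
0–6 s: |-3| × 6 = 18 cm
6–9 s: |-12| × 3 = 36 cm
9–15 s: |10| × 6 = 60 cm
15–18 s: |-3| × 3 = 9 cm
18–22 s: |-5| × 4 = 20 cm
Total distance = 143 cm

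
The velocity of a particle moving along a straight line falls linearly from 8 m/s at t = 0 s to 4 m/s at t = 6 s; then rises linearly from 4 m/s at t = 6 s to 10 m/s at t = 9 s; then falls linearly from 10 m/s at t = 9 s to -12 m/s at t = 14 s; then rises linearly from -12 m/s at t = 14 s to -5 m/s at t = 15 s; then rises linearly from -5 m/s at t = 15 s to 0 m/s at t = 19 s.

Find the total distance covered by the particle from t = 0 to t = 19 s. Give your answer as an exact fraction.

Total distance travelled is ∫|v| dt — sum the magnitudes of each area piece.
0–6 s: |½(8 + 4)(6)| = 36 m
6–9 s: |½(4 + 10)(3)| = 21 m
9–14 s: v = 0 at t = 124/11 s; triangle areas 125/11 + 180/11 = 305/11 m
14–15 s: |½(-12 + -5)(1)| = 8.5 m
15–19 s: |½(-5 + 0)(4)| = 10 m
Total distance = 2271/22 m

2271/22 m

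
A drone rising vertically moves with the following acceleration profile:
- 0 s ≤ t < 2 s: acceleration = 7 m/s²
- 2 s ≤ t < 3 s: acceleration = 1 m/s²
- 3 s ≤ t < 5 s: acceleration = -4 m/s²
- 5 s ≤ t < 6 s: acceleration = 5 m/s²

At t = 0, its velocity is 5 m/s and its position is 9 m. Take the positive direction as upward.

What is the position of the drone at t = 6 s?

On each constant-a segment, Δv = aΔt and Δx = v₀Δt + ½aΔt²; chain segment to segment.
0–2 s: v starts 5 m/s; Δx = 5·2 + ½·7·2² = 24 m; v ends 19 m/s.
2–3 s: v starts 19 m/s; Δx = 19·1 + ½·1·1² = 19.5 m; v ends 20 m/s.
3–5 s: v starts 20 m/s; Δx = 20·2 + ½·-4·2² = 32 m; v ends 12 m/s.
5–6 s: v starts 12 m/s; Δx = 12·1 + ½·5·1² = 14.5 m; v ends 17 m/s.
x(6) = 9 + Σ Δx = 99 m.

99 m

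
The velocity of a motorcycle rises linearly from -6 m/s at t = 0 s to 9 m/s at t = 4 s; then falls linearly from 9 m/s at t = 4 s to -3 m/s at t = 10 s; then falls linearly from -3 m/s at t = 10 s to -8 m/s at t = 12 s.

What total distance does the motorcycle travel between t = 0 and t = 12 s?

49.1 m

Distance (not displacement) is the total path length: add the absolute areas under v-t.
0–4 s: v = 0 at t = 1.6 s; triangle areas 4.8 + 10.8 = 15.6 m
4–10 s: v = 0 at t = 8.5 s; triangle areas 20.25 + 2.25 = 22.5 m
10–12 s: |½(-3 + -8)(2)| = 11 m
Total distance = 49.1 m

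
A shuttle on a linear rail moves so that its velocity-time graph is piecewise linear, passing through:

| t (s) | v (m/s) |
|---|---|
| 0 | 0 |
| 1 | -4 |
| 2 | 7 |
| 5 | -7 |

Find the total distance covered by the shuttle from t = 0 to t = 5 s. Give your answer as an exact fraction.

Total distance travelled is ∫|v| dt — sum the magnitudes of each area piece.
0–1 s: |½(0 + -4)(1)| = 2 m
1–2 s: v = 0 at t = 15/11 s; triangle areas 8/11 + 49/22 = 65/22 m
2–5 s: v = 0 at t = 3.5 s; triangle areas 5.25 + 5.25 = 10.5 m
Total distance = 170/11 m

170/11 m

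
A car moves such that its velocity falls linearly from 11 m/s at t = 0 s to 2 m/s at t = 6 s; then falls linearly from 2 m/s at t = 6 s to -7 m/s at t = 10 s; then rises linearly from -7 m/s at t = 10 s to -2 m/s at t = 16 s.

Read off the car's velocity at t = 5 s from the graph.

On 0–6 s the graph is linear from 11 to 2 m/s: v(5) = 11 + (2 − 11)·(5 − 0)/(6 − 0) = 3.5 m/s.

3.5 m/s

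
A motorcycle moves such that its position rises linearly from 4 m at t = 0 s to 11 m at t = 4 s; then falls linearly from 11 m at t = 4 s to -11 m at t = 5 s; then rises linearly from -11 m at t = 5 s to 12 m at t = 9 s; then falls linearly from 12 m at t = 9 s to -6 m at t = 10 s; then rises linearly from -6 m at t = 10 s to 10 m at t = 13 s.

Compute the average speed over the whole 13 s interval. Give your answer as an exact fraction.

Average speed = (total path length)/(elapsed time); on a piecewise-linear x-t graph the path length is Σ|Δx|.
0–4 s: |Δx| = |11 − 4| = 7 m
4–5 s: |Δx| = |-11 − 11| = 22 m
5–9 s: |Δx| = |12 − -11| = 23 m
9–10 s: |Δx| = |-6 − 12| = 18 m
10–13 s: |Δx| = |10 − -6| = 16 m
Total path = 86 m; average speed = 86/13 = 86/13 m/s.

86/13 m/s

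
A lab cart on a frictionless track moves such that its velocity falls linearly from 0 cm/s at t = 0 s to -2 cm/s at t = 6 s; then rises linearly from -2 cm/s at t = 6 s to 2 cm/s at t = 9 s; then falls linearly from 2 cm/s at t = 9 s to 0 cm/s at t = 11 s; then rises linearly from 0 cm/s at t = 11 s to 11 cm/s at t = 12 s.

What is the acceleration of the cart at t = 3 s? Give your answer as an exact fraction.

-1/3 cm/s²

Acceleration is the slope of the v-t graph on 0–6 s: (-2 − 0)/(6 − 0) = -1/3 cm/s².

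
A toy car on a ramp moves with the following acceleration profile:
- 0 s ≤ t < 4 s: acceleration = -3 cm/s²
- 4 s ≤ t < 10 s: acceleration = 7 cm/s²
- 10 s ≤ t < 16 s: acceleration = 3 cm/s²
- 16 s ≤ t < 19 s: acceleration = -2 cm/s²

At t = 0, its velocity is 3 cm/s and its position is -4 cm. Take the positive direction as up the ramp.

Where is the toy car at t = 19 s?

On each constant-a segment, Δv = aΔt and Δx = v₀Δt + ½aΔt²; chain segment to segment.
0–4 s: v starts 3 cm/s; Δx = 3·4 + ½·-3·4² = -12 cm; v ends -9 cm/s.
4–10 s: v starts -9 cm/s; Δx = -9·6 + ½·7·6² = 72 cm; v ends 33 cm/s.
10–16 s: v starts 33 cm/s; Δx = 33·6 + ½·3·6² = 252 cm; v ends 51 cm/s.
16–19 s: v starts 51 cm/s; Δx = 51·3 + ½·-2·3² = 144 cm; v ends 45 cm/s.
x(19) = -4 + Σ Δx = 452 cm.

452 cm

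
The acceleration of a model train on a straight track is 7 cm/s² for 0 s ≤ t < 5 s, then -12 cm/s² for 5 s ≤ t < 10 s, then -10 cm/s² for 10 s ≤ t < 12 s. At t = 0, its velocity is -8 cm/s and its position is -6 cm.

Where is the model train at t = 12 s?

-59.5 cm

On each constant-a segment, Δv = aΔt and Δx = v₀Δt + ½aΔt²; chain segment to segment.
0–5 s: v starts -8 cm/s; Δx = -8·5 + ½·7·5² = 47.5 cm; v ends 27 cm/s.
5–10 s: v starts 27 cm/s; Δx = 27·5 + ½·-12·5² = -15 cm; v ends -33 cm/s.
10–12 s: v starts -33 cm/s; Δx = -33·2 + ½·-10·2² = -86 cm; v ends -53 cm/s.
x(12) = -6 + Σ Δx = -59.5 cm.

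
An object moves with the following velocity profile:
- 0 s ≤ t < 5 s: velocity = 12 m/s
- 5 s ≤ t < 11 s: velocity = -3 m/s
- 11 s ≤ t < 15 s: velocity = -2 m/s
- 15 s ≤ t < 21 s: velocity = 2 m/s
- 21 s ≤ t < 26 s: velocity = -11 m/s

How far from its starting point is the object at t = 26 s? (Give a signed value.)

Net displacement equals the area under the velocity-time graph (areas below the axis count negative).
0–5 s: 12 × 5 = 60 m
5–11 s: -3 × 6 = -18 m
11–15 s: -2 × 4 = -8 m
15–21 s: 2 × 6 = 12 m
21–26 s: -11 × 5 = -55 m
Net displacement = -9 m

-9 m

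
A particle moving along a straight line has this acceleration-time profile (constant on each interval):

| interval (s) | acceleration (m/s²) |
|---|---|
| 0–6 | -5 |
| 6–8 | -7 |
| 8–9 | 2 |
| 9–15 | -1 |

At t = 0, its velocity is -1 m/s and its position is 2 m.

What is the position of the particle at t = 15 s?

-490 m

On each constant-a segment, Δv = aΔt and Δx = v₀Δt + ½aΔt²; chain segment to segment.
0–6 s: v starts -1 m/s; Δx = -1·6 + ½·-5·6² = -96 m; v ends -31 m/s.
6–8 s: v starts -31 m/s; Δx = -31·2 + ½·-7·2² = -76 m; v ends -45 m/s.
8–9 s: v starts -45 m/s; Δx = -45·1 + ½·2·1² = -44 m; v ends -43 m/s.
9–15 s: v starts -43 m/s; Δx = -43·6 + ½·-1·6² = -276 m; v ends -49 m/s.
x(15) = 2 + Σ Δx = -490 m.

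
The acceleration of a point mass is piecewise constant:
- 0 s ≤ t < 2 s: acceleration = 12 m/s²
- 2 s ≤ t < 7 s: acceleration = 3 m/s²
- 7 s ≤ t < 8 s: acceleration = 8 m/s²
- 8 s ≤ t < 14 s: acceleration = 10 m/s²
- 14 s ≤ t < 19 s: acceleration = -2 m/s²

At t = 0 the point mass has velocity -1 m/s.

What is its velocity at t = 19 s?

Δv equals the area under the a-t graph; then v = v₀ + Δv.
0–2 s: 12 × 2 = 24 m/s
2–7 s: 3 × 5 = 15 m/s
7–8 s: 8 × 1 = 8 m/s
8–14 s: 10 × 6 = 60 m/s
14–19 s: -2 × 5 = -10 m/s
Δv = 97 m/s, so v(19) = -1 + (97) = 96 m/s.

96 m/s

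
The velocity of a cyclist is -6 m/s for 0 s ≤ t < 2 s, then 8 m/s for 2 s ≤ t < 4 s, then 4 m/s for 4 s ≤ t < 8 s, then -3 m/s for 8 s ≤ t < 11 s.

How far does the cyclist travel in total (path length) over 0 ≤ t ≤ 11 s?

Total distance travelled is ∫|v| dt — sum the magnitudes of each area piece.
0–2 s: |-6| × 2 = 12 m
2–4 s: |8| × 2 = 16 m
4–8 s: |4| × 4 = 16 m
8–11 s: |-3| × 3 = 9 m
Total distance = 53 m

53 m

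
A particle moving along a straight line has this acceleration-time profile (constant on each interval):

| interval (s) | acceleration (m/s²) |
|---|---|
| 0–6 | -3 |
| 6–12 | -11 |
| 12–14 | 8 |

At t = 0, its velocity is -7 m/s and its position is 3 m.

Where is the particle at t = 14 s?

-607 m

On each constant-a segment, Δv = aΔt and Δx = v₀Δt + ½aΔt²; chain segment to segment.
0–6 s: v starts -7 m/s; Δx = -7·6 + ½·-3·6² = -96 m; v ends -25 m/s.
6–12 s: v starts -25 m/s; Δx = -25·6 + ½·-11·6² = -348 m; v ends -91 m/s.
12–14 s: v starts -91 m/s; Δx = -91·2 + ½·8·2² = -166 m; v ends -75 m/s.
x(14) = 3 + Σ Δx = -607 m.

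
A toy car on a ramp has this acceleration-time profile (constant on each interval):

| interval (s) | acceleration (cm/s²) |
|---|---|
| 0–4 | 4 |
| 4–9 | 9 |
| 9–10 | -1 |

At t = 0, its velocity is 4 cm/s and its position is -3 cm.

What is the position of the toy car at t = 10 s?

On each constant-a segment, Δv = aΔt and Δx = v₀Δt + ½aΔt²; chain segment to segment.
0–4 s: v starts 4 cm/s; Δx = 4·4 + ½·4·4² = 48 cm; v ends 20 cm/s.
4–9 s: v starts 20 cm/s; Δx = 20·5 + ½·9·5² = 212.5 cm; v ends 65 cm/s.
9–10 s: v starts 65 cm/s; Δx = 65·1 + ½·-1·1² = 64.5 cm; v ends 64 cm/s.
x(10) = -3 + Σ Δx = 322 cm.

322 cm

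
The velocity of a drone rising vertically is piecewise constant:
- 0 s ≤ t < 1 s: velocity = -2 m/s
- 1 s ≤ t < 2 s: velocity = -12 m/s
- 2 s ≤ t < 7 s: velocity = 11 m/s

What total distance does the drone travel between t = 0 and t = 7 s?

69 m

Total distance travelled is ∫|v| dt — sum the magnitudes of each area piece.
0–1 s: |-2| × 1 = 2 m
1–2 s: |-12| × 1 = 12 m
2–7 s: |11| × 5 = 55 m
Total distance = 69 m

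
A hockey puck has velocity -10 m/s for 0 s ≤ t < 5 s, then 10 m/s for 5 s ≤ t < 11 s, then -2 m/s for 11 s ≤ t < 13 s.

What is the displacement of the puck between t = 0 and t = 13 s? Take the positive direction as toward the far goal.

6 m

Displacement is the signed area under the v-t curve.
0–5 s: -10 × 5 = -50 m
5–11 s: 10 × 6 = 60 m
11–13 s: -2 × 2 = -4 m
Net displacement = 6 m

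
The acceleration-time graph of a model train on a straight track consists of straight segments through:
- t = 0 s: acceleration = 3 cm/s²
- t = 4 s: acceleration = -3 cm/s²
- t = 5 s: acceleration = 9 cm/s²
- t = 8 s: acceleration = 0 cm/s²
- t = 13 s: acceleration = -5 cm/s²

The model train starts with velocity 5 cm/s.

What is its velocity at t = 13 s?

Δv equals the area under the a-t graph; then v = v₀ + Δv.
0–4 s: ½(3 + -3)(4) = 0 cm/s
4–5 s: ½(-3 + 9)(1) = 3 cm/s
5–8 s: ½(9 + 0)(3) = 13.5 cm/s
8–13 s: ½(0 + -5)(5) = -12.5 cm/s
Δv = 4 cm/s, so v(13) = 5 + (4) = 9 cm/s.

9 cm/s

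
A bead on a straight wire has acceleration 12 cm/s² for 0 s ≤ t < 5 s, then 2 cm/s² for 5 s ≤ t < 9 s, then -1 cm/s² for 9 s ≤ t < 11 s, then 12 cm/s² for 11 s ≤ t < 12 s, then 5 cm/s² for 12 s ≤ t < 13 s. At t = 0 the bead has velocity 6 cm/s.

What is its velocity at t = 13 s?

Δv equals the area under the a-t graph; then v = v₀ + Δv.
0–5 s: 12 × 5 = 60 cm/s
5–9 s: 2 × 4 = 8 cm/s
9–11 s: -1 × 2 = -2 cm/s
11–12 s: 12 × 1 = 12 cm/s
12–13 s: 5 × 1 = 5 cm/s
Δv = 83 cm/s, so v(13) = 6 + (83) = 89 cm/s.

89 cm/s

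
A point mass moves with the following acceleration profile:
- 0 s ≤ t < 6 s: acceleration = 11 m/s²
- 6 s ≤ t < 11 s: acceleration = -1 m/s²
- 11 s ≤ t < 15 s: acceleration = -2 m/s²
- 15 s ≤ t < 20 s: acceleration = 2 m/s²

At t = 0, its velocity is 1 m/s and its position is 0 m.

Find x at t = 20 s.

On each constant-a segment, Δv = aΔt and Δx = v₀Δt + ½aΔt²; chain segment to segment.
0–6 s: v starts 1 m/s; Δx = 1·6 + ½·11·6² = 204 m; v ends 67 m/s.
6–11 s: v starts 67 m/s; Δx = 67·5 + ½·-1·5² = 322.5 m; v ends 62 m/s.
11–15 s: v starts 62 m/s; Δx = 62·4 + ½·-2·4² = 232 m; v ends 54 m/s.
15–20 s: v starts 54 m/s; Δx = 54·5 + ½·2·5² = 295 m; v ends 64 m/s.
x(20) = 0 + Σ Δx = 1053.5 m.

1053.5 m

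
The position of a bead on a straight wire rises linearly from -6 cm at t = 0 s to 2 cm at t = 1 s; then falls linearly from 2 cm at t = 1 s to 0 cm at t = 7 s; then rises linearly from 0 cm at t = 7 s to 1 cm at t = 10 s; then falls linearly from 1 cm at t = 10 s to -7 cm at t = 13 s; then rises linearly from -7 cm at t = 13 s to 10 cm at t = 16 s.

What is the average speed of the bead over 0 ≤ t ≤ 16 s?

2.25 cm/s

Average speed = (total path length)/(elapsed time); on a piecewise-linear x-t graph the path length is Σ|Δx|.
0–1 s: |Δx| = |2 − -6| = 8 cm
1–7 s: |Δx| = |0 − 2| = 2 cm
7–10 s: |Δx| = |1 − 0| = 1 cm
10–13 s: |Δx| = |-7 − 1| = 8 cm
13–16 s: |Δx| = |10 − -7| = 17 cm
Total path = 36 cm; average speed = 36/16 = 2.25 cm/s.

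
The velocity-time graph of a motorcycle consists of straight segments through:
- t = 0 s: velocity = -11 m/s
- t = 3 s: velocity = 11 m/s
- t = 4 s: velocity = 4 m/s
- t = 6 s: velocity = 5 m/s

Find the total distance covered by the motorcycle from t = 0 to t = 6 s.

Total distance travelled is ∫|v| dt — sum the magnitudes of each area piece.
0–3 s: v = 0 at t = 1.5 s; triangle areas 8.25 + 8.25 = 16.5 m
3–4 s: |½(11 + 4)(1)| = 7.5 m
4–6 s: |½(4 + 5)(2)| = 9 m
Total distance = 33 m

33 m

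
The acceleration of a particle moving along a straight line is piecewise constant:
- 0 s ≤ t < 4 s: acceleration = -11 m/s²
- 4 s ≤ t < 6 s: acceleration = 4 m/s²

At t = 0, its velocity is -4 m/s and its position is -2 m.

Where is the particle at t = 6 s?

-194 m

On each constant-a segment, Δv = aΔt and Δx = v₀Δt + ½aΔt²; chain segment to segment.
0–4 s: v starts -4 m/s; Δx = -4·4 + ½·-11·4² = -104 m; v ends -48 m/s.
4–6 s: v starts -48 m/s; Δx = -48·2 + ½·4·2² = -88 m; v ends -40 m/s.
x(6) = -2 + Σ Δx = -194 m.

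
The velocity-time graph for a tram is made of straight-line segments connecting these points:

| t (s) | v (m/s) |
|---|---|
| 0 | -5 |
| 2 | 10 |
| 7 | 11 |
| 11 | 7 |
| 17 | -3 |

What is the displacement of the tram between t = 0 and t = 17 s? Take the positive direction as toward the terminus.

105.5 m

Displacement is the signed area under the v-t curve.
0–2 s: ½(-5 + 10)(2) = 5 m
2–7 s: ½(10 + 11)(5) = 52.5 m
7–11 s: ½(11 + 7)(4) = 36 m
11–17 s: ½(7 + -3)(6) = 12 m
Net displacement = 105.5 m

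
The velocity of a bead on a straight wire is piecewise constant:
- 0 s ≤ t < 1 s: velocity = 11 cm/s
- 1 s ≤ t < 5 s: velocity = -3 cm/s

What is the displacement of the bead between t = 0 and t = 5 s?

-1 cm

Net displacement equals the area under the velocity-time graph (areas below the axis count negative).
0–1 s: 11 × 1 = 11 cm
1–5 s: -3 × 4 = -12 cm
Net displacement = -1 cm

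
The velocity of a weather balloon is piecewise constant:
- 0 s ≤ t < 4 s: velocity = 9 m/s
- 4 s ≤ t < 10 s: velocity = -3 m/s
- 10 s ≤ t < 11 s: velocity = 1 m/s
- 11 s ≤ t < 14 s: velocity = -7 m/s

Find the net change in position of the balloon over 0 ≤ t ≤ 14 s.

Displacement is the signed area under the v-t curve.
0–4 s: 9 × 4 = 36 m
4–10 s: -3 × 6 = -18 m
10–11 s: 1 × 1 = 1 m
11–14 s: -7 × 3 = -21 m
Net displacement = -2 m

-2 m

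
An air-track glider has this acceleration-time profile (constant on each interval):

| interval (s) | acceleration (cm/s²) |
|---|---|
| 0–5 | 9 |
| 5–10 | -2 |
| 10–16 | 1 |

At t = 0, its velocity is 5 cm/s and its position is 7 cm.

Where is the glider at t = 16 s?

On each constant-a segment, Δv = aΔt and Δx = v₀Δt + ½aΔt²; chain segment to segment.
0–5 s: v starts 5 cm/s; Δx = 5·5 + ½·9·5² = 137.5 cm; v ends 50 cm/s.
5–10 s: v starts 50 cm/s; Δx = 50·5 + ½·-2·5² = 225 cm; v ends 40 cm/s.
10–16 s: v starts 40 cm/s; Δx = 40·6 + ½·1·6² = 258 cm; v ends 46 cm/s.
x(16) = 7 + Σ Δx = 627.5 cm.

627.5 cm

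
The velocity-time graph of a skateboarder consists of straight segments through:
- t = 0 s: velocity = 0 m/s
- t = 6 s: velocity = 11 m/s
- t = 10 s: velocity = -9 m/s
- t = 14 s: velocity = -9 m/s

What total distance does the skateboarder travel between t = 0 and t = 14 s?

Distance (not displacement) is the total path length: add the absolute areas under v-t.
0–6 s: |½(0 + 11)(6)| = 33 m
6–10 s: v = 0 at t = 8.2 s; triangle areas 12.1 + 8.1 = 20.2 m
10–14 s: |-9| × 4 = 36 m
Total distance = 89.2 m

89.2 m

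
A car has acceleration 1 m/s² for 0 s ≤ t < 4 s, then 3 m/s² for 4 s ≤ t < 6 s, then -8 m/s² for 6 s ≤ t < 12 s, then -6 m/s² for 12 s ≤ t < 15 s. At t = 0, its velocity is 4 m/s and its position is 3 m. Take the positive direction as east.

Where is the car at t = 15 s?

On each constant-a segment, Δv = aΔt and Δx = v₀Δt + ½aΔt²; chain segment to segment.
0–4 s: v starts 4 m/s; Δx = 4·4 + ½·1·4² = 24 m; v ends 8 m/s.
4–6 s: v starts 8 m/s; Δx = 8·2 + ½·3·2² = 22 m; v ends 14 m/s.
6–12 s: v starts 14 m/s; Δx = 14·6 + ½·-8·6² = -60 m; v ends -34 m/s.
12–15 s: v starts -34 m/s; Δx = -34·3 + ½·-6·3² = -129 m; v ends -52 m/s.
x(15) = 3 + Σ Δx = -140 m.

-140 m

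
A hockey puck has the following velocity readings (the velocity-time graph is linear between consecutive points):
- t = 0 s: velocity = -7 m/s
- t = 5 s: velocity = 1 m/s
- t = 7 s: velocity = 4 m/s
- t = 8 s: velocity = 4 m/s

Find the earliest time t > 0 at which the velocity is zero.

t = 4.375 s

v changes sign on 0–5 s (from -7 to 1); the graph is linear there, so v = 0 at t = 0 + (7)·(5 − 0)/(1 − -7) = 4.375 s.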